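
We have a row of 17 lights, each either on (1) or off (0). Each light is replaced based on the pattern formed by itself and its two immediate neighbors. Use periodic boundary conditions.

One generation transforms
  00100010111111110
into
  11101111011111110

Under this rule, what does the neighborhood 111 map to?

1

At position 9 the neighborhood is 111; the next row has 1 there.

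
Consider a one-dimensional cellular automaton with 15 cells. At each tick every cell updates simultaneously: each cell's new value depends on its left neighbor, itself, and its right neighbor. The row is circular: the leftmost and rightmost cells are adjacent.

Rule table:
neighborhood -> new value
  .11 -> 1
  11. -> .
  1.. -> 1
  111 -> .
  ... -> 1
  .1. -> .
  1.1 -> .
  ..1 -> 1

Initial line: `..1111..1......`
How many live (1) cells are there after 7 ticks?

111...11.111111
...1111..1.....
1111...11.11111
....1111..1....
11111...11.1111
.....1111..1...
111111...11.111
count of 1: 11

11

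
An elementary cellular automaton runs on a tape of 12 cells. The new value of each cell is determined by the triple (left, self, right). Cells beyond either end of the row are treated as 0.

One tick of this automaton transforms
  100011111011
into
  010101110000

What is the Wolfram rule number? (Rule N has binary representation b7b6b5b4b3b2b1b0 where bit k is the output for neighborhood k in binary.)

position 5: 111 → 1  (bit 7 = 1)
position 8: 110 → 0  (bit 6 = 0)
position 9: 101 → 0  (bit 5 = 0)
position 1: 100 → 1  (bit 4 = 1)
position 4: 011 → 0  (bit 3 = 0)
position 0: 010 → 0  (bit 2 = 0)
position 3: 001 → 1  (bit 1 = 1)
position 2: 000 → 0  (bit 0 = 0)
bits b7..b0 = 10010010 = 146

146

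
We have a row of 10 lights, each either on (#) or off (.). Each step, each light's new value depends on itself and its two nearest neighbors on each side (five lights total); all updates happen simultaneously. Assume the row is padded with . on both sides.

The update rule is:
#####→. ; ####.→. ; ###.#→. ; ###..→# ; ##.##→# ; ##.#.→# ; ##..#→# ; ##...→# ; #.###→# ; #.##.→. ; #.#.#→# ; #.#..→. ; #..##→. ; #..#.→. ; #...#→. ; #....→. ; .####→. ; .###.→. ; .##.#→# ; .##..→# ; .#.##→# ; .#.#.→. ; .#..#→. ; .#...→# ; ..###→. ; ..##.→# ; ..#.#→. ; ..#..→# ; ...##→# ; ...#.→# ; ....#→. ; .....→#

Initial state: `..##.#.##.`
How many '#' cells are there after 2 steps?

3

step 1: .######.##
step 2: #......#.#
count of #: 3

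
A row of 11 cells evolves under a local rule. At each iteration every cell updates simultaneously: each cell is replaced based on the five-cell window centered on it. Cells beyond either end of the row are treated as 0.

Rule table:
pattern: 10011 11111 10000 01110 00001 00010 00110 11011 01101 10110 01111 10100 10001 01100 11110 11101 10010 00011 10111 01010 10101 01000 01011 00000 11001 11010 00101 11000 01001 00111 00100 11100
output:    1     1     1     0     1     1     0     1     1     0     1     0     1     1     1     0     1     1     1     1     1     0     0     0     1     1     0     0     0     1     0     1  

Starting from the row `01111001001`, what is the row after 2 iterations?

iteration 1: 11111110010
iteration 2: 11111111100

11111111100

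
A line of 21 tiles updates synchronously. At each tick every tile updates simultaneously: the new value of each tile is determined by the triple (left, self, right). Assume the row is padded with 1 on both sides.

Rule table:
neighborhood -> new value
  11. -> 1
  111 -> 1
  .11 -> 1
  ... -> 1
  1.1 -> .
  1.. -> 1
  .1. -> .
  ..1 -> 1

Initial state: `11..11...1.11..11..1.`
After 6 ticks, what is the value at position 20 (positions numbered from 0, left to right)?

1

111111111..11111111..
111111111111111111111
111111111111111111111  (fixed point — unchanged through tick 6)
position 20 holds 1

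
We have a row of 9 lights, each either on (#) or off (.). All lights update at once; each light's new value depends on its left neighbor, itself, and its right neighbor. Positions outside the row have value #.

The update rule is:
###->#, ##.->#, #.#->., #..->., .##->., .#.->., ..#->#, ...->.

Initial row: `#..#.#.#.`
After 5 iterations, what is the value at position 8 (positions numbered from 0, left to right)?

#

#.#......
#.......#
#......#.
#.....#..
#....#..#
position 8 holds #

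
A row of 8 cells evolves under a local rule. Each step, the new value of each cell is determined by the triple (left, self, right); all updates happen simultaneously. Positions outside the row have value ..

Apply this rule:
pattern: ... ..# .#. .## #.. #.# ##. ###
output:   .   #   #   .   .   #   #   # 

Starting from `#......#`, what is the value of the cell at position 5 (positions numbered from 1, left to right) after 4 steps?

.

#.....##
#....#.#
#...####
#..#.###
position 5 holds .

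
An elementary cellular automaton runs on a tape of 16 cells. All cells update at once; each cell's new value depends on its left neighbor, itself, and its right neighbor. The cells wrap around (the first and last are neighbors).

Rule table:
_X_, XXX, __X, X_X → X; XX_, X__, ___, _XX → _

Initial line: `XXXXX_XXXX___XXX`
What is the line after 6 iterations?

XXX____XXX_XXX__

XXXX_X_XX___X_XX
XXX_XXX____XXX_X
XX_X_X____X_X_X_
__XXXX___XXXXXXX
_X_XX___X_XXXXX_
XXX____XXX_XXX__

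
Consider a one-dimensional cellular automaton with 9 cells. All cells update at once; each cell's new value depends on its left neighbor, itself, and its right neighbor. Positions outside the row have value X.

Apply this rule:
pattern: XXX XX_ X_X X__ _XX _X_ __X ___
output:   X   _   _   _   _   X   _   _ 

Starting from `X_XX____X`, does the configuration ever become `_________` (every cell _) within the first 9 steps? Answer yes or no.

step 1: _________
all cells are _ at step 1

yes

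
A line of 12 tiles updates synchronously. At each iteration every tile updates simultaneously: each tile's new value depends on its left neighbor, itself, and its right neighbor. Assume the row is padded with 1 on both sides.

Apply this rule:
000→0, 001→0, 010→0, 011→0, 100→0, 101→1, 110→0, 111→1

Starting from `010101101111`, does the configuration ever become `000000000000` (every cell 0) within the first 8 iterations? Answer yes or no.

yes

101010010111
010100001011
101000000101
010000000010
100000000001
000000000000
all cells are 0 at iteration 6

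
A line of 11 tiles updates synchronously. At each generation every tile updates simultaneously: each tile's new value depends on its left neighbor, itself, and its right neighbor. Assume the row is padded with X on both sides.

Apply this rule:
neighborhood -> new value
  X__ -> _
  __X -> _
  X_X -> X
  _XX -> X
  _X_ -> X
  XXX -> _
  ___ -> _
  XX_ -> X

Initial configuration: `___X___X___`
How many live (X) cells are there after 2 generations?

2

___X___X___  (fixed point — unchanged through generation 2)
count of X: 2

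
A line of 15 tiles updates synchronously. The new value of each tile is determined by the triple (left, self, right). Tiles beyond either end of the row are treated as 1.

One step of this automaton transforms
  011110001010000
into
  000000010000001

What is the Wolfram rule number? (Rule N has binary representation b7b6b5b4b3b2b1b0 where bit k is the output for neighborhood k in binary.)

2

position 2: 111 → 0  (bit 7 = 0)
position 4: 110 → 0  (bit 6 = 0)
position 0: 101 → 0  (bit 5 = 0)
position 5: 100 → 0  (bit 4 = 0)
position 1: 011 → 0  (bit 3 = 0)
position 8: 010 → 0  (bit 2 = 0)
position 7: 001 → 1  (bit 1 = 1)
position 6: 000 → 0  (bit 0 = 0)
bits b7..b0 = 00000010 = 2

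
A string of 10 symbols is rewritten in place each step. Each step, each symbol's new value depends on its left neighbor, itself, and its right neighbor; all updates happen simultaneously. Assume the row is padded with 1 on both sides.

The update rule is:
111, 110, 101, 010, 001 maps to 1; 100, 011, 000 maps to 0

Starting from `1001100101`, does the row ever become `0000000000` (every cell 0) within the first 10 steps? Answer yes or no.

step 1: 1010101110
step 2: 1111110111
step 3: 1111111011
step 4: 1111111101
step 5: 1111111110
step 6: 1111111111
step 7: 1111111111  (fixed point — unchanged through step 10)
step 10 is 1111111111, still not uniform 0

no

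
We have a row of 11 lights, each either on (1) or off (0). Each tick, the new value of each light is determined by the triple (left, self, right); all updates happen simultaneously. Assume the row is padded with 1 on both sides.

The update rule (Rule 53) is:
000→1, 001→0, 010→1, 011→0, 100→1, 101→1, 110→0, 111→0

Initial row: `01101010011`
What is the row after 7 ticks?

11111000100

10011111000
01000000110
11111110001
00000001100
11111100010
00000011011
11111000100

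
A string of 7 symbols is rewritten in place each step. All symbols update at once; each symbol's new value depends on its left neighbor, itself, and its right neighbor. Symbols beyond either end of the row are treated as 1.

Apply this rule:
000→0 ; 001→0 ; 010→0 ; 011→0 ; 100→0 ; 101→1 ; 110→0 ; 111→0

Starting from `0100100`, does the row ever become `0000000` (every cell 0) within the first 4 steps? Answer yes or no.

1000000
0000000
all cells are 0 at step 2

yes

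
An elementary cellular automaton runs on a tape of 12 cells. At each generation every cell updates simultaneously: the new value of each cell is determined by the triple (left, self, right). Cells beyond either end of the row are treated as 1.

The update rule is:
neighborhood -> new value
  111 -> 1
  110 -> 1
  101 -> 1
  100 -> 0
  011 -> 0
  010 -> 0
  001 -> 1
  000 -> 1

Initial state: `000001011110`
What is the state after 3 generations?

110111101011

generation 1: 011110101111
generation 2: 101111010111
generation 3: 110111101011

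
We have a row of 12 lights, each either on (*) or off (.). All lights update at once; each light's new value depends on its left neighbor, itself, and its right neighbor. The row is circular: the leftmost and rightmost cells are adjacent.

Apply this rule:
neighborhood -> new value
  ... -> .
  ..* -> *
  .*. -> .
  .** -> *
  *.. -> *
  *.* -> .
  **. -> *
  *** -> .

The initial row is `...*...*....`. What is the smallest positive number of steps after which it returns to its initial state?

4

..*.*.*.*...
.*.......*..
*.*.....*.*.
...*...*....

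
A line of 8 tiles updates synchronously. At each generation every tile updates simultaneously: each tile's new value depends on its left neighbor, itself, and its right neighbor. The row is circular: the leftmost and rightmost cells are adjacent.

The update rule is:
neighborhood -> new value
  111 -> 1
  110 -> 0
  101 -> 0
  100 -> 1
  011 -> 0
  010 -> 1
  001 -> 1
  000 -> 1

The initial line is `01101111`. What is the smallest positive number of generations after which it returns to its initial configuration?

6

00000110
11111001
11110110
01100000
10011111
01101111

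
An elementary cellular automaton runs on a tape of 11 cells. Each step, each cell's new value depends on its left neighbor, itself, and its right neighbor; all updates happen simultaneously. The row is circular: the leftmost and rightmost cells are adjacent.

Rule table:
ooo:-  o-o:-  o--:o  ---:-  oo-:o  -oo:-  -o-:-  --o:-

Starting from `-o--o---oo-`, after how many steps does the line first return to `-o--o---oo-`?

11

--o--o---oo
o--o--o---o
oo--o--o---
-oo--o--o--
--oo--o--o-
---oo--o--o
o---oo--o--
-o---oo--o-
--o---oo--o
o--o---oo--
-o--o---oo-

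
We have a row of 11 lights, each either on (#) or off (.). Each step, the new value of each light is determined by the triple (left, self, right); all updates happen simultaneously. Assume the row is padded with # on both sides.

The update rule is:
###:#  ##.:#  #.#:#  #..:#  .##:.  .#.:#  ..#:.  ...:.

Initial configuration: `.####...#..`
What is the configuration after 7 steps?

#######.###

#.####..##.
##.####..##
###.####..#
####.####..
#####.####.
######.####
#######.###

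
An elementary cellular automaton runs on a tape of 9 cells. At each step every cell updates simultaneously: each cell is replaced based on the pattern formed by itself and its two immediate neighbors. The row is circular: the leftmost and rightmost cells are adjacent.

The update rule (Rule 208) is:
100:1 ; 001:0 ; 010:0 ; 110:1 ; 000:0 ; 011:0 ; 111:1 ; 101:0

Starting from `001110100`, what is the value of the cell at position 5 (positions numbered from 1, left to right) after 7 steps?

step 1: 000110010
step 2: 000011001
step 3: 100001100
step 4: 010000110
step 5: 001000011
step 6: 100100001
step 7: 110010000
position 5 holds 1

1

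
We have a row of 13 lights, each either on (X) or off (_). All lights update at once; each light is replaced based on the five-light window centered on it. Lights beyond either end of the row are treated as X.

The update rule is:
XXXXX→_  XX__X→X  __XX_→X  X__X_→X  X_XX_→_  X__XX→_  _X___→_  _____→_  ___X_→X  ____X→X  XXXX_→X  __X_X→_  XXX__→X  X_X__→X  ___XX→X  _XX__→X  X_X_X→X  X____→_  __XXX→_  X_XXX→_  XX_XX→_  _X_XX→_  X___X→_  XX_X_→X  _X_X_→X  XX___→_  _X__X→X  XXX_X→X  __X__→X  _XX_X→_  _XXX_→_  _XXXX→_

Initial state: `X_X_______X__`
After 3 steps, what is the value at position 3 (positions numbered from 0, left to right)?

_

XXX_____XXXX_
_XX___XX__XX_
__X__XXXX_X__
position 3 holds _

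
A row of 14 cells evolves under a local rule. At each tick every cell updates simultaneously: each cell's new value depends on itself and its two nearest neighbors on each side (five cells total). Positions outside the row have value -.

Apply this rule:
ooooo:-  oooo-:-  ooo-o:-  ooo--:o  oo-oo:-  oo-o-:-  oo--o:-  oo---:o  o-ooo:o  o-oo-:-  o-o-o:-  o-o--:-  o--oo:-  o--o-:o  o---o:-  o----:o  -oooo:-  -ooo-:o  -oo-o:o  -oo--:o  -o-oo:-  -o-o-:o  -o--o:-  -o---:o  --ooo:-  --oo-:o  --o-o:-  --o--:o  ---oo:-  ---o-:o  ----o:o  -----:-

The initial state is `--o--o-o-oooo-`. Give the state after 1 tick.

ooo-o-o--o--oo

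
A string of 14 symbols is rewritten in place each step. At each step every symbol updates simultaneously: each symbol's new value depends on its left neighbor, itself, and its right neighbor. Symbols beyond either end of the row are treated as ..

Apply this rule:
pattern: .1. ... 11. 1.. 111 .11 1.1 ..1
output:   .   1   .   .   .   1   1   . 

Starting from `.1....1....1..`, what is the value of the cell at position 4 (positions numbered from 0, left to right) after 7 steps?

1

...11...11...1
11.1..1.1..1..
1.1....1.....1
.1..11...111..
....1..1.1...1
111.....1..1..
1...111......1
position 4 holds 1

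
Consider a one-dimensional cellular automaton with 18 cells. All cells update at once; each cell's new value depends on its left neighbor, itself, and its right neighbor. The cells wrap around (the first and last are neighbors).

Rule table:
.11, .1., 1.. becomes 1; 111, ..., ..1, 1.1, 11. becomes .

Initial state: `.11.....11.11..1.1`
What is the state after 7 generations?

generation 1: .1.1....1..1.1.1.1
generation 2: .1.11...11.1.1.1.1
generation 3: .1.1.1..1..1.1.1.1
generation 4: .1.1.11.11.1.1.1.1
generation 5: .1.1.1..1..1.1.1.1  (repeats generation 3; period 2)
generation 7: .1.1.1..1..1.1.1.1

.1.1.1..1..1.1.1.1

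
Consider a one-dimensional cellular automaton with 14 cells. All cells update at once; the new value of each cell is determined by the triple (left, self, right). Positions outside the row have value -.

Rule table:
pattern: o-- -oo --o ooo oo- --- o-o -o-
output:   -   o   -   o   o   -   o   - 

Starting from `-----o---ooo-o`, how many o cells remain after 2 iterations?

iteration 1: ---------oooo-
iteration 2: ---------oooo-
count of o: 4

4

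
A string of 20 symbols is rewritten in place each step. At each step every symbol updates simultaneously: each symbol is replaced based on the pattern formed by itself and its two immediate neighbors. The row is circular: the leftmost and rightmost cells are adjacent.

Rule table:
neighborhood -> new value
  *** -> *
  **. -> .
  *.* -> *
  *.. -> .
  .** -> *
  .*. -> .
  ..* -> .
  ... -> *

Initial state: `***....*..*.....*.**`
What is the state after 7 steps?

*.*.**.**..*..**..*.

**..**......***..***
*...*..****.**...***
..*....***.**..*.***
....**.**.**....***.
***.*.**.**..**.**..
**.*.**.**...*.**...
*.*.**.**..*..**..*.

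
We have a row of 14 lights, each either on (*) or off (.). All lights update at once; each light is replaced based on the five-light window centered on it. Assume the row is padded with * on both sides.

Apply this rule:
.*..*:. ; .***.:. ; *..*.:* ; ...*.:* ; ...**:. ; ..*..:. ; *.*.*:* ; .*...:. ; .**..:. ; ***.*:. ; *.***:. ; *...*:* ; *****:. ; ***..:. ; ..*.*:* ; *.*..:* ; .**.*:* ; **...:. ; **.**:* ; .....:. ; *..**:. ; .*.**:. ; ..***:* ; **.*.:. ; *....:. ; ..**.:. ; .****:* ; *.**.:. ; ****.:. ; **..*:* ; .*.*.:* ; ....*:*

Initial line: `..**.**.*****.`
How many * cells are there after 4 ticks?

*..**.**.*...*
.*..**.*.*.*.*
.*...*.*****..
.*.***..*...*.
count of *: 6

6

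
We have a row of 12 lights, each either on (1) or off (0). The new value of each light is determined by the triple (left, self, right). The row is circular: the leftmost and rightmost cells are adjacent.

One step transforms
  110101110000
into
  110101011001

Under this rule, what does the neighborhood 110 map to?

1

At position 1 the neighborhood is 110; the next row has 1 there.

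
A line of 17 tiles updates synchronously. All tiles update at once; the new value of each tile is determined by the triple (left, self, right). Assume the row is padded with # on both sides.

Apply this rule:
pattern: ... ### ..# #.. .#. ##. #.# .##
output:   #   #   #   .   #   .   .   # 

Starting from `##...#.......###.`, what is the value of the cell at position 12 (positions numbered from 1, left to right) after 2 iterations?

#

#..###.########..
..###..#######..#
position 12 holds #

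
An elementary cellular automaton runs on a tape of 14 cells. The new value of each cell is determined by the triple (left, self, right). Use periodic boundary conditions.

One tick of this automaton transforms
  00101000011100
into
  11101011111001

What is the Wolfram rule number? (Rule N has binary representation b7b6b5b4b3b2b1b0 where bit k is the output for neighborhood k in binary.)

143

position 10: 111 → 1  (bit 7 = 1)
position 11: 110 → 0  (bit 6 = 0)
position 3: 101 → 0  (bit 5 = 0)
position 5: 100 → 0  (bit 4 = 0)
position 9: 011 → 1  (bit 3 = 1)
position 2: 010 → 1  (bit 2 = 1)
position 1: 001 → 1  (bit 1 = 1)
position 0: 000 → 1  (bit 0 = 1)
bits b7..b0 = 10001111 = 143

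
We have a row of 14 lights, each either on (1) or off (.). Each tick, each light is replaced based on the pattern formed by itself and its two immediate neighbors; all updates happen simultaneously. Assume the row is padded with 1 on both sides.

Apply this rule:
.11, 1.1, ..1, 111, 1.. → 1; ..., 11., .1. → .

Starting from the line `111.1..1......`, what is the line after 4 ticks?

1.11.1.1.11111

11.1.11.1....1
1.1.11.1.1..11
.1.11.1.1.1111
1.11.1.1.11111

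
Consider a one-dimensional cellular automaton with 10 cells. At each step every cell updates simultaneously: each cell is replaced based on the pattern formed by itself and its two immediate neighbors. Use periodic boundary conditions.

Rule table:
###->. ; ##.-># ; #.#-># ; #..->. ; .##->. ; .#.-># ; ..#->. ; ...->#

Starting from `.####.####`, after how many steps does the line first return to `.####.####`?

30

#...##...#
#.#..#.#..
###..###..
..#....#..
#.#.##.#.#
####.####.
...##...##
.#..#.#..#
##..###..#
.#....#...
.#.##.#.##
###.####.#
..##...##.
#..#.#..#.
#..###..##
#....#....
#.##.#.##.
##.####.##
.##...##..
..#.#..#.#
..###..###
....#....#
.##.#.##.#
#.####.###
##...##...
.#.#..#.#.
.###..###.
...#....#.
##.#.##.#.
.####.####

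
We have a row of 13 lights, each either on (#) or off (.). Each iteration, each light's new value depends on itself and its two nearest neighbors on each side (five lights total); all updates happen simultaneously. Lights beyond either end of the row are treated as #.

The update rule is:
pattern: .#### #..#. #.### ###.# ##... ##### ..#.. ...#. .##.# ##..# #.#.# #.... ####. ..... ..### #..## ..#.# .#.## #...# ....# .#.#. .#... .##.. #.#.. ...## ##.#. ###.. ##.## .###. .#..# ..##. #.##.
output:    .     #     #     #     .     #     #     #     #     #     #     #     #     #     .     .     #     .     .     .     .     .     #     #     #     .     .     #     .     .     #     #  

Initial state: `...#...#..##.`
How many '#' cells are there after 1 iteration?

iteration 1: ..##..##..###
count of #: 7

7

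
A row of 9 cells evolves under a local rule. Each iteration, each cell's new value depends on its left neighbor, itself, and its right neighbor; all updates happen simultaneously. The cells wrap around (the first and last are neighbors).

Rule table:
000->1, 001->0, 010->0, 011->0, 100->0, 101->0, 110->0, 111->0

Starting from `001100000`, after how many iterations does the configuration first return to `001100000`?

2

100001111
001100000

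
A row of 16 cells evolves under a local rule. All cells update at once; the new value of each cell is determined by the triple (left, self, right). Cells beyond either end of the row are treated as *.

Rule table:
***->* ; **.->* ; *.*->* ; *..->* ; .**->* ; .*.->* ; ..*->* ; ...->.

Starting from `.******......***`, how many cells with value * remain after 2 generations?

14

********....****
*********..*****
count of *: 14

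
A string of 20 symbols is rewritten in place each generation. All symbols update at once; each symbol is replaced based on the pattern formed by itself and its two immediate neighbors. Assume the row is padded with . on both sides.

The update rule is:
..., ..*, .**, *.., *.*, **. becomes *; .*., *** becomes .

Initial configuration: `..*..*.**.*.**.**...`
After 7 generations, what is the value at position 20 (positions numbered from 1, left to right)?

**.**.****.*********
*******..***.......*
*.....****.********.
.******..***......**
**....****.*********
*******..***.......*  (repeats generation 2; period 4)
generation 7: *.....****.********.
position 20 holds .

.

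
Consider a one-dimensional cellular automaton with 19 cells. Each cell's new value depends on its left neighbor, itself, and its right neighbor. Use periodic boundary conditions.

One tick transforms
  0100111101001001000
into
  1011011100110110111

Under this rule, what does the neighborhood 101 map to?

At position 8 the neighborhood is 101; the next row has 0 there.

0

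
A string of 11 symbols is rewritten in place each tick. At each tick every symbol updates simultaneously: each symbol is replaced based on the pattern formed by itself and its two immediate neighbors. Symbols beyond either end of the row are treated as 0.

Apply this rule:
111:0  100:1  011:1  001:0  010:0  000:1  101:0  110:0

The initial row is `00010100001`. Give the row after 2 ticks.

tick 1: 11000011100
tick 2: 10111010011

10111010011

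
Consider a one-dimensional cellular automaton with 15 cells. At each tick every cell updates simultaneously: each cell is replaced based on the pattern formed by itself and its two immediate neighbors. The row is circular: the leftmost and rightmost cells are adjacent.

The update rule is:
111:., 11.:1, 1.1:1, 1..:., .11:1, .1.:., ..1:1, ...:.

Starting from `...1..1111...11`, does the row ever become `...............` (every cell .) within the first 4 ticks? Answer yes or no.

tick 1: ..1..11..1..111
tick 2: .1..111.1..11.1
tick 3: 1..11.11..1111.
tick 4: ..111111.11..11
tick 4 is ..111111.11..11, still not uniform .

no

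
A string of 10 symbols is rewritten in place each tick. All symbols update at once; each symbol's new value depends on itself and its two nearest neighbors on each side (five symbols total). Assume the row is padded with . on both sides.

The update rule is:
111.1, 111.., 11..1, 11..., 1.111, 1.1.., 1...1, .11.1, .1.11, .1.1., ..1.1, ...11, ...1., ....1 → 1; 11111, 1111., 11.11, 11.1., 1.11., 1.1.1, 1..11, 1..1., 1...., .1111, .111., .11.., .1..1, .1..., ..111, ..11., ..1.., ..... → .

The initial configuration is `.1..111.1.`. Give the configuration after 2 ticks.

1.....1.1.
....11111.

....11111.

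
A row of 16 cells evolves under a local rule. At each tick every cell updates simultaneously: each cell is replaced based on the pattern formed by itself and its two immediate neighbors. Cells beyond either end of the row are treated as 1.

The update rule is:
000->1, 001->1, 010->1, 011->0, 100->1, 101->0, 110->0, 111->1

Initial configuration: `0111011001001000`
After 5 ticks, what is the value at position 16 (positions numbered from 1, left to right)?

1

0010000111111111
1111111011111111
1111110001111111
1111101110111111
1111000100011111
position 16 holds 1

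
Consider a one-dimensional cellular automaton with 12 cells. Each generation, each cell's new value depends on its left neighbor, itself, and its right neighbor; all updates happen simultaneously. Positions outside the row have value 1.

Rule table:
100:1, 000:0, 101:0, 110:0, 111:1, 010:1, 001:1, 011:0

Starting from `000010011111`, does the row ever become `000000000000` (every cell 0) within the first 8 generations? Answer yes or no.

no

generation 1: 100111101111
generation 2: 011011000111
generation 3: 000000101011
generation 4: 100001101001
generation 5: 010010001110
generation 6: 011111010100
generation 7: 001110010111
generation 8: 110101110011
generation 8 is 110101110011, still not uniform 0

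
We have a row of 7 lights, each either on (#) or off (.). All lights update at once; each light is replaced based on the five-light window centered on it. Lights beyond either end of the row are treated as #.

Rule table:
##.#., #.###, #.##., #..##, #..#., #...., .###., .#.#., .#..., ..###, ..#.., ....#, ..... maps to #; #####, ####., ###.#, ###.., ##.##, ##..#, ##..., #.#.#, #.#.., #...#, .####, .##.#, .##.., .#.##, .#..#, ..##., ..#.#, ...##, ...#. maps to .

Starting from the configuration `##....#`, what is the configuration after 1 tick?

...##.#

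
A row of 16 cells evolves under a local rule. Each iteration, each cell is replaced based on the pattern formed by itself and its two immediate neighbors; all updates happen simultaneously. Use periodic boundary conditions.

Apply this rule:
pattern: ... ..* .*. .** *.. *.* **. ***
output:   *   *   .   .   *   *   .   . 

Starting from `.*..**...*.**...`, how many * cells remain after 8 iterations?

6

*.**..***.*..***
.*..**...*.**...  (repeats iteration 0; period 2)
iteration 8: .*..**...*.**...
count of *: 6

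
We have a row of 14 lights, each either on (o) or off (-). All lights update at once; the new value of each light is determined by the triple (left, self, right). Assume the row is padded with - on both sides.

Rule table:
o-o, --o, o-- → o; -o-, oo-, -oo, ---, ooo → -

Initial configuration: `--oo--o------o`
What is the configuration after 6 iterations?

-o--oo-o----o-
o-oo--o-o--o-o
-o--oo-o-oo-o-
o-oo--o-o--o-o  (repeats iteration 2; period 2)
iteration 6: o-oo--o-o--o-o

o-oo--o-o--o-o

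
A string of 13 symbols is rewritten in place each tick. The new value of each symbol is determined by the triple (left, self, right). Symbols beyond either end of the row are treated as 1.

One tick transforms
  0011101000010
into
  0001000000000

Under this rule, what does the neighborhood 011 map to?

0

At position 2 the neighborhood is 011; the next row has 0 there.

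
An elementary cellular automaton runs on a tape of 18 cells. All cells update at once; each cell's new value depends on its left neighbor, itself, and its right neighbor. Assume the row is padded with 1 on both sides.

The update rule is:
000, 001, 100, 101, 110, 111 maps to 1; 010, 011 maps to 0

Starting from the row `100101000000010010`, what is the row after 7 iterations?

111010111111101101
111101011111110110
111110101111111011
111111010111111101
111111101011111110
111111110101111111
111111111010111111

111111111010111111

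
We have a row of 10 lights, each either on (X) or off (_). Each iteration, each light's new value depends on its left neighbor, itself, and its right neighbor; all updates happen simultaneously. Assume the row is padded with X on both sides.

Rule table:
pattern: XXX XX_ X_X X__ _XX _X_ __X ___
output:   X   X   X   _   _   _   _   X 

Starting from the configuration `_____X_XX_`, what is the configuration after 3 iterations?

iteration 1: _XXX__X_XX
iteration 2: X_XX___X_X
iteration 3: XX_X_X__X_

XX_X_X__X_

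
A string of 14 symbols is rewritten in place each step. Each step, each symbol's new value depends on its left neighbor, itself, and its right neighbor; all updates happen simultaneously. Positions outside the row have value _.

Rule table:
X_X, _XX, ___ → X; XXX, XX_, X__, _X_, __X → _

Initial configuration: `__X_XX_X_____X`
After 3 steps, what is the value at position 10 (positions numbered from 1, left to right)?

_

X__XX_X__XXX__
___X_X___X___X
XX__X__X___X__
position 10 holds _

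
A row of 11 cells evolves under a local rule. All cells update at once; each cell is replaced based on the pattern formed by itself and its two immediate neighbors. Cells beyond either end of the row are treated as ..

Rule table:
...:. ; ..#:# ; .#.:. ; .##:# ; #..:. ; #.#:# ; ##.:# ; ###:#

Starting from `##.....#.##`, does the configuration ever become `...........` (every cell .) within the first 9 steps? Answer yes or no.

no

step 1: ##....#.###
step 2: ##...#.####
step 3: ##..#.#####
step 4: ##.#.######
step 5: ###.#######
step 6: ###########
step 7: ###########  (fixed point — unchanged through step 9)
step 9 is ###########, still not uniform .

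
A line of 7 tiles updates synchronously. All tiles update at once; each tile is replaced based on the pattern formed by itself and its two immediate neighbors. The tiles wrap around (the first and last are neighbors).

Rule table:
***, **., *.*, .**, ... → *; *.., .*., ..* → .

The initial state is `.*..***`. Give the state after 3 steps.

**.****

*...***
*.*.***
**.****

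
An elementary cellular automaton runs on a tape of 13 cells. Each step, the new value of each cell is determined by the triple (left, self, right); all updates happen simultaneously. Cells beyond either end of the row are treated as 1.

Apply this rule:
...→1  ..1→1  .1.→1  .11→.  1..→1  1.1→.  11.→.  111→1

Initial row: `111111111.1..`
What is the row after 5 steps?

step 1: 11111111..111
step 2: 1111111.11.11
step 3: 111111......1
step 4: 11111.111111.
step 5: 1111...1111..

1111...1111..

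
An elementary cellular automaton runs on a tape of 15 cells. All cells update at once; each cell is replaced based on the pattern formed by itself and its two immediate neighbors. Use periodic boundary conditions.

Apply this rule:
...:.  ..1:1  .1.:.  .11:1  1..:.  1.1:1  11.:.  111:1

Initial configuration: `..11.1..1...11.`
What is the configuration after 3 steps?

1.1..1...11...1

.11.1..1...11..
11.1..1...11...
1.1..1...11...1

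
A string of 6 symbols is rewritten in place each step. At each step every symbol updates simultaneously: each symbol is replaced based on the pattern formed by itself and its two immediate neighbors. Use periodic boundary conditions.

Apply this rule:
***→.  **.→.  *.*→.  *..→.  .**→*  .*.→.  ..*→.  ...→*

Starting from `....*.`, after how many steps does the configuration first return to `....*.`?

9

step 1: ***...
step 2: *...*.
step 3: ..*...
step 4: *...**
step 5: ..*.*.
step 6: *.....
step 7: ..***.
step 8: *.*...
step 9: ....*.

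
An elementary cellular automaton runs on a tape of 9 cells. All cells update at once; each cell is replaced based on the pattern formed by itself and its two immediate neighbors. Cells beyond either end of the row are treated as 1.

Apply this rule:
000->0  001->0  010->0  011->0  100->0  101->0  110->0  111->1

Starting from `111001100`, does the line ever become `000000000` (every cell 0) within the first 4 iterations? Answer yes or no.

110000000
100000000
000000000
all cells are 0 at iteration 3

yes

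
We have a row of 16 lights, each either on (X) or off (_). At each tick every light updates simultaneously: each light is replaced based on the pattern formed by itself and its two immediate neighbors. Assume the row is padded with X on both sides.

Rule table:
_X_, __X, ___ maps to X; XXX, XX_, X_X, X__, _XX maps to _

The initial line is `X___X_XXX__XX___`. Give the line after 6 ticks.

_X______XXXXXXXX

__XXX_____X___XX
_X____XXXXX_XX__
_X_XXX_________X
_X_____XXXXXXXX_
_X_XXXX_________
_X______XXXXXXXX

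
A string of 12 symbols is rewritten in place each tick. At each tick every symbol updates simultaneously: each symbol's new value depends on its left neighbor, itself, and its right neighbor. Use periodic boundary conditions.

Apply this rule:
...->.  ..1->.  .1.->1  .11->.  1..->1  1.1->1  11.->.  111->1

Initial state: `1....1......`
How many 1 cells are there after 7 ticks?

tick 1: 11...11.....
tick 2: ..1....1....
tick 3: ..11...11...
tick 4: ....1....1..
tick 5: ....11...11.
tick 6: ......1....1
tick 7: 1.....11...1
count of 1: 4

4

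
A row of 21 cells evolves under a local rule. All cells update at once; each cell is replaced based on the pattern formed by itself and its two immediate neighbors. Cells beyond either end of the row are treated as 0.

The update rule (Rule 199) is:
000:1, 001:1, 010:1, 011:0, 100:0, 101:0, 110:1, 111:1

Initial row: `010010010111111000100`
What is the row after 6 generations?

010010010101011010101

110110110011111011101
010010010101111001101
110110110100111010101
010010010101011010101
110110110101001010101
010010010101011010101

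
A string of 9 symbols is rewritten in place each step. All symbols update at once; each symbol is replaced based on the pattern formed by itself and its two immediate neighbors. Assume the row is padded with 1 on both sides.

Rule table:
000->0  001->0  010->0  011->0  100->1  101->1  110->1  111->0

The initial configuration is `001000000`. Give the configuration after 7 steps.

101101100

step 1: 100100000
step 2: 110010000
step 3: 011001000
step 4: 101100100
step 5: 110110010
step 6: 011011001
step 7: 101101100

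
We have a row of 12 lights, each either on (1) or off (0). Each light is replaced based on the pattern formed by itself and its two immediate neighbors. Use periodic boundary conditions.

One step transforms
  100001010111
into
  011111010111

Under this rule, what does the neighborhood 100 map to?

1

At position 1 the neighborhood is 100; the next row has 1 there.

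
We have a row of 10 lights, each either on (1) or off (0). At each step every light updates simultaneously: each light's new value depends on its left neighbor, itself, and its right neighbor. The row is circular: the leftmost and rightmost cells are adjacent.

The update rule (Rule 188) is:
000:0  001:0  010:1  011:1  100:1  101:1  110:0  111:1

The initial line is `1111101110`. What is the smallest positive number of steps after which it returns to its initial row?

10

1111011101
1110111011
1101110111
1011101111
0111011111
1110111110
1101111101
1011111011
0111110111
1111101110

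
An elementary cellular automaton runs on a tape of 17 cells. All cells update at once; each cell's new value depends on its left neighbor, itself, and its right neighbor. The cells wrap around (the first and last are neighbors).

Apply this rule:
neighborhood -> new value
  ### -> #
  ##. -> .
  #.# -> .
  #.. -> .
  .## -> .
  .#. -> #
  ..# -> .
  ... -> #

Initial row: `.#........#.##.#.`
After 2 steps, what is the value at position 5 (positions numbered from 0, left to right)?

#

.#.######.#....#.
.#..####..#.##.#.
position 5 holds #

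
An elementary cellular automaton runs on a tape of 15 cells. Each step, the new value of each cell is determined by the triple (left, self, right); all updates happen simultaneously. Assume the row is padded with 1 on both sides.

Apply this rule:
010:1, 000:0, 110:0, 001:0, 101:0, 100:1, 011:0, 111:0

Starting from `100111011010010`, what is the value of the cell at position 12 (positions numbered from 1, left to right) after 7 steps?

010000000011010
011000000000010
000100000000010
100110000000010
010001000000010
011001100000010
000100010000010
position 12 holds 0

0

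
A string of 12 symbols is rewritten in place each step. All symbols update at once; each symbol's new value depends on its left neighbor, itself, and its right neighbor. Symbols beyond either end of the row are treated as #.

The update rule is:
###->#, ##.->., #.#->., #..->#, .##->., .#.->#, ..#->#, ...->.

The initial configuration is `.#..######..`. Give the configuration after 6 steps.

#.......###.

.###.####.##
..#...##...#
####.#..#.#.
###..####.#.
##.##.##..#.
#.......###.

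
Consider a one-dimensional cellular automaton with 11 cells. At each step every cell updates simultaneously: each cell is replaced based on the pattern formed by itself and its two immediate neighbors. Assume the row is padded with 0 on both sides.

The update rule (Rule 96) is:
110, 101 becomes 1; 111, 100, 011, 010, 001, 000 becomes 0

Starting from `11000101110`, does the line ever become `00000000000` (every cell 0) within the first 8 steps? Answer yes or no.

yes

step 1: 01000010010
step 2: 00000000000
all cells are 0 at step 2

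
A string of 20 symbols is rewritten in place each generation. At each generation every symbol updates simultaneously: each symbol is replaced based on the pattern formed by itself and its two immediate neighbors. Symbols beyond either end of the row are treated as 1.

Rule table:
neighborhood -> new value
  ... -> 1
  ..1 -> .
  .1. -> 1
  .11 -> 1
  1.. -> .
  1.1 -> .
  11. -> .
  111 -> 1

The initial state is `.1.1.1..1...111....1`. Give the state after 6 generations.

.1.1.1..1.1.1.1.1..1

.1.1.1..1.1.11..11.1
.1.1.1..1.1.1...1..1
.1.1.1..1.1.1.1.1..1
.1.1.1..1.1.1.1.1..1  (fixed point — unchanged through generation 6)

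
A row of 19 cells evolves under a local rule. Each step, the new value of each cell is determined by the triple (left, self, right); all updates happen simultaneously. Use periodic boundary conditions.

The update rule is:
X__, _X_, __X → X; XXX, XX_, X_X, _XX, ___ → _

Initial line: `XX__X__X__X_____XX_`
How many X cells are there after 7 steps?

__XXXXXXXXXX___X___
_X__________X_XXX__
XXX________XX____X_
___X______X__X__XX_
__XXX____XXXXXXX__X
XX___X__X_______XXX
__X_XXXXXX_____X___
count of X: 8

8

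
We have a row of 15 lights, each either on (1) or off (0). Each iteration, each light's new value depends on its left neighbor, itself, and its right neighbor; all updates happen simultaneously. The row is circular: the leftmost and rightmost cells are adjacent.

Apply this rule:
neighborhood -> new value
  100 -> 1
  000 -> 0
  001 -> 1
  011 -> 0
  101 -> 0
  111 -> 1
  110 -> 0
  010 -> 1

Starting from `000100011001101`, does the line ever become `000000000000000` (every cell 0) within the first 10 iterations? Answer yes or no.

no

101110100110001
000100111001010
001111010111011
110110010010000
000001111111001
100010111110111
010110011100011
010001101010100
111010001010110
010011011010000
iteration 10 is 010011011010000, still not uniform 0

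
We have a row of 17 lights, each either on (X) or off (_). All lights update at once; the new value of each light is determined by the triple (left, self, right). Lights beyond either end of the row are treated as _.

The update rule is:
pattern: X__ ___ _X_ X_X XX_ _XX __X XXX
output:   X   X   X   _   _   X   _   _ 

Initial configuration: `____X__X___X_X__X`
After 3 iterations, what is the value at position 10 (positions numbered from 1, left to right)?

X

iteration 1: XXX_XX_XXX_X_XX_X
iteration 2: X___X__X___X_X__X
iteration 3: XXX_XX_XXX_X_XX_X
position 10 holds X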